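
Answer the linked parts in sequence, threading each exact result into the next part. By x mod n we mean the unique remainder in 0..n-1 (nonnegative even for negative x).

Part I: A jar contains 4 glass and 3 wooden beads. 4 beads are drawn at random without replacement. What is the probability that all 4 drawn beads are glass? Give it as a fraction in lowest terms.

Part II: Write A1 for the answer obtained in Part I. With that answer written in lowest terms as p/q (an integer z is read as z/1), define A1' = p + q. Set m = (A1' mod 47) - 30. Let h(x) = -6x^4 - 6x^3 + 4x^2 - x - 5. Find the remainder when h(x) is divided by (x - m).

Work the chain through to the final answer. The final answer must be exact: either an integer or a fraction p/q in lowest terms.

-8939

Part I: total draws C(7,4) = 35; favorable C(4,4) = 1; P = 1/35; answer 1/35
Part II: A1 = 1/35; threaded value p + q = 36; m = 6; remainder = value at the root: -6*(6)^4 - 6*(6)^3 + 4*(6)^2 - 1*(6)^1 - 5 = (-7776) + (-1296) + (144) + (-6) + (-5) = -8939; answer -8939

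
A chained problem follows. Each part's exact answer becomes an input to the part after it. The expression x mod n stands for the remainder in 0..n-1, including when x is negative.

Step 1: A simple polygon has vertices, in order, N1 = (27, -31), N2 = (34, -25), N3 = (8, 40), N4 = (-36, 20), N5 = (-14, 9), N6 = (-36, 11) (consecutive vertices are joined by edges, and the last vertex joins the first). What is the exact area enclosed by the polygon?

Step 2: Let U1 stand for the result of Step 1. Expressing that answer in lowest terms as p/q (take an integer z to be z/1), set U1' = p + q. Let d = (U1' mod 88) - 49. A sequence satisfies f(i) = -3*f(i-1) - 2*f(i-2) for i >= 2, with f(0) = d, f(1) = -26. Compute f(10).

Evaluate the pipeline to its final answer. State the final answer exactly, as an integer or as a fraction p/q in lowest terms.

Step 1: cross terms: (27*-25 - 34*-31)=379, (34*40 - 8*-25)=1560, (8*20 - -36*40)=1600, (-36*9 - -14*20)=-44, (-14*11 - -36*9)=170, (-36*-31 - 27*11)=819; twice the area = |4484| = 4484; area = 2242; answer 2242
Step 2: U1 = 2242; threaded value p + q = 2243; d = -6; f(2) = -3*(-26) - 2*(-6) = 90; iterating: f(2)=90, f(3)=-218, f(4)=474, f(5)=-986, f(6)=2010, f(7)=-4058, f(8)=8154, f(9)=-16346, f(10)=32730; answer 32730

32730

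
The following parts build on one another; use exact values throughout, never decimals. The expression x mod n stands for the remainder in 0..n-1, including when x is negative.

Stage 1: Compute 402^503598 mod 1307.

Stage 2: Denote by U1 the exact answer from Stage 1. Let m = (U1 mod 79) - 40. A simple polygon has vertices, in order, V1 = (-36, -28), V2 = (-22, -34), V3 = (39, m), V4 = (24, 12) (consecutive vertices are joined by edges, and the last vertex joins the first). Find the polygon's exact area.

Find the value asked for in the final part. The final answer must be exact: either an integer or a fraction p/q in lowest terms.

1702

Stage 1: squarings mod 1307: 402^1=402, 402^2=843, 402^4=948, 402^8=795, 402^16=744, 402^32=675, 402^64=789, 402^128=389, 402^256=1016, 402^512=1033, 402^1024=577, 402^2048=951, 402^4096=1264, 402^8192=542, 402^16384=996, 402^32768=3, 402^65536=9, 402^131072=81, 402^262144=26; 402^503598 = 402^2 * 402^4 * 402^8 * 402^32 * 402^256 * 402^512 * 402^1024 * 402^2048 * 402^8192 * 402^32768 * 402^65536 * 402^131072 * 402^262144 = 645 (mod 1307); answer 645
Stage 2: U1 = 645; m = -27; cross terms: (-36*-34 - -22*-28)=608, (-22*-27 - 39*-34)=1920, (39*12 - 24*-27)=1116, (24*-28 - -36*12)=-240; twice the area = |3404| = 3404; area = 1702; answer 1702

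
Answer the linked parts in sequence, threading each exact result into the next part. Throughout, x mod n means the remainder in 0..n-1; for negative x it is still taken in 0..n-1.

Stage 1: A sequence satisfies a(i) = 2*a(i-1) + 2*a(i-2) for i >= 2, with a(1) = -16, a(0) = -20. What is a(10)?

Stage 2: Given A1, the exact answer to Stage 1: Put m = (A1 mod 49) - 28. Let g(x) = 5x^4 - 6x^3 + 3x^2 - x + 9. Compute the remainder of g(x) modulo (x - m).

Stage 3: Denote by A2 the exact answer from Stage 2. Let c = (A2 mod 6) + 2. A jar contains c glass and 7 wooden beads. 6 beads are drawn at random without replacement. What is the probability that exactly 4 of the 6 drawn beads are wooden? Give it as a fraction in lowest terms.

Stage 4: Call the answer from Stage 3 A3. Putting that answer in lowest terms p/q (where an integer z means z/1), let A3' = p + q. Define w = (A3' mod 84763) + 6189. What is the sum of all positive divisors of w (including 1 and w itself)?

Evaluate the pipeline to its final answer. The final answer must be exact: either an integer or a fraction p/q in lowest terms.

9720

Stage 1: a(2) = 2*(-16) + 2*(-20) = -72; iterating: a(2)=-72, a(3)=-176, a(4)=-496, a(5)=-1344, a(6)=-3680, a(7)=-10048, a(8)=-27456, a(9)=-75008, a(10)=-204928; answer -204928
Stage 2: A1 = -204928; m = 11; remainder = value at the root: 5*(11)^4 - 6*(11)^3 + 3*(11)^2 - 1*(11)^1 + 9 = (73205) + (-7986) + (363) + (-11) + (9) = 65580; answer 65580
Stage 3: A2 = 65580; c = 2; total draws C(9,6) = 84; favorable C(7,4)*C(2,2) = 35; P = 5/12; answer 5/12
Stage 4: A3 = 5/12; threaded value p + q = 17; w = 6206; 6206 = 2 * 29 * 107; sigma = (1 + 2) * (1 + 29) * (1 + 107) = 3 * 30 * 108 = 9720; answer 9720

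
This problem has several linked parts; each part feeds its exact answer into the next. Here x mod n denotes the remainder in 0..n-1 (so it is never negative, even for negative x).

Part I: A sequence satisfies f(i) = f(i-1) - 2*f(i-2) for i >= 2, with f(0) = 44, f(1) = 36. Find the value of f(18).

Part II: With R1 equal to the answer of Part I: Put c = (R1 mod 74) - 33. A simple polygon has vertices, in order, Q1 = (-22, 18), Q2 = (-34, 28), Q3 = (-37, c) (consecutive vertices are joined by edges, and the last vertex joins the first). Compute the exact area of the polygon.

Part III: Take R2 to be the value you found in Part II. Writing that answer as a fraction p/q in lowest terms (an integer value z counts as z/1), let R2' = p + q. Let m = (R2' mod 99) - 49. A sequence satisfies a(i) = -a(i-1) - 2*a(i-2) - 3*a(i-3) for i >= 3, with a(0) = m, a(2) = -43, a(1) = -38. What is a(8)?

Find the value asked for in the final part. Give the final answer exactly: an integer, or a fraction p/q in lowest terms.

762

Part I: f(2) = 1*(36) - 2*(44) = -52; iterating: f(2)=-52, f(3)=-124, f(4)=-20, f(5)=228, f(6)=268, f(7)=-188, f(8)=-724, f(9)=-348, f(10)=1100, f(11)=1796, f(12)=-404, f(13)=-3996, f(14)=-3188, f(15)=4804, f(16)=11180, f(17)=1572, f(18)=-20788; answer -20788
Part II: R1 = -20788; c = -27; cross terms: (-22*28 - -34*18)=-4, (-34*-27 - -37*28)=1954, (-37*18 - -22*-27)=-1260; twice the area = |690| = 690; area = 345; answer 345
Part III: R2 = 345; threaded value p + q = 346; m = 0; a(3) = -1*(-43) - 2*(-38) - 3*(0) = 119; iterating: a(3)=119, a(4)=81, a(5)=-190, a(6)=-329, a(7)=466, a(8)=762; answer 762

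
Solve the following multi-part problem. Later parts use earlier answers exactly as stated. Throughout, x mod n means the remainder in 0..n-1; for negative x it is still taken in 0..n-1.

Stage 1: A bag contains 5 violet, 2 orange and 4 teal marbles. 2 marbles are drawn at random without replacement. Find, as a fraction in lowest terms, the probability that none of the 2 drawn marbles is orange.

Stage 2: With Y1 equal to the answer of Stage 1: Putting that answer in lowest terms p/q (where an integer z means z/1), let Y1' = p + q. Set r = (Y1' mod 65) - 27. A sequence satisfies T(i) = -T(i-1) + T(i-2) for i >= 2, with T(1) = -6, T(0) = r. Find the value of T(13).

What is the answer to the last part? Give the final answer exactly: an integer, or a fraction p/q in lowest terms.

-1254

Stage 1: total draws C(11,2) = 55; favorable C(9,2) = 36; P = 36/55; answer 36/55
Stage 2: Y1 = 36/55; threaded value p + q = 91; r = -1; T(2) = -1*(-6) + 1*(-1) = 5; iterating: T(2)=5, T(3)=-11, T(4)=16, T(5)=-27, T(6)=43, T(7)=-70, T(8)=113, T(9)=-183, T(10)=296, T(11)=-479, T(12)=775, T(13)=-1254; answer -1254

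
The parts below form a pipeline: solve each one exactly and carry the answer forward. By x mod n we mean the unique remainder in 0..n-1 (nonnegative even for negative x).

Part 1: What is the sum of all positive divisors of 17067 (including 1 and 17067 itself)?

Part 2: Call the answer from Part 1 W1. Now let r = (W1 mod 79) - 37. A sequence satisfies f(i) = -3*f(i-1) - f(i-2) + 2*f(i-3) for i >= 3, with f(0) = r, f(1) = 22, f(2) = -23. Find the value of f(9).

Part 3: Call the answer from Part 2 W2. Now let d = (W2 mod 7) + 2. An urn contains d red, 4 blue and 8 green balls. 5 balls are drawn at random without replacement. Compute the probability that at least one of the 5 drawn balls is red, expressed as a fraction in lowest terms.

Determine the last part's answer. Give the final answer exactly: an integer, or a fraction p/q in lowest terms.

Part 1: 17067 = 3 * 5689; sigma = (1 + 3) * (1 + 5689) = 4 * 5690 = 22760; answer 22760
Part 2: W1 = 22760; r = -29; f(3) = -3*(-23) - 1*(22) + 2*(-29) = -11; iterating: f(3)=-11, f(4)=100, f(5)=-335, f(6)=883, f(7)=-2114, f(8)=4789, f(9)=-10487; answer -10487
Part 3: W2 = -10487; d = 8; total draws C(20,5) = 15504; complement C(12,5) = 792; favorable 15504 - 792 = 14712; P = 613/646; answer 613/646

613/646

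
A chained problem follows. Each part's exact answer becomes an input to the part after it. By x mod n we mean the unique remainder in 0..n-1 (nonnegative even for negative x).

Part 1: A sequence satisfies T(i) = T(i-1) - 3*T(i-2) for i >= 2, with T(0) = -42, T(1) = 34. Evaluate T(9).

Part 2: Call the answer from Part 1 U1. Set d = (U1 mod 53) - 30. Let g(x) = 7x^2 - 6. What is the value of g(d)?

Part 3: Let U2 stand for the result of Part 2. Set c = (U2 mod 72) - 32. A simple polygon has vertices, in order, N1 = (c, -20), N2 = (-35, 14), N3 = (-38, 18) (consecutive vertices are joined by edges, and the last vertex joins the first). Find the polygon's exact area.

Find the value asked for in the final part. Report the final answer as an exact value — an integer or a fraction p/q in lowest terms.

Part 1: T(2) = 1*(34) - 3*(-42) = 160; iterating: T(2)=160, T(3)=58, T(4)=-422, T(5)=-596, T(6)=670, T(7)=2458, T(8)=448, T(9)=-6926; answer -6926
Part 2: U1 = -6926; d = -13; 7*(-13)^2 - 6 = (1183) + (-6) = 1177; answer 1177
Part 3: U2 = 1177; c = -7; cross terms: (-7*14 - -35*-20)=-798, (-35*18 - -38*14)=-98, (-38*-20 - -7*18)=886; twice the area = |-10| = 10; area = 5; answer 5

5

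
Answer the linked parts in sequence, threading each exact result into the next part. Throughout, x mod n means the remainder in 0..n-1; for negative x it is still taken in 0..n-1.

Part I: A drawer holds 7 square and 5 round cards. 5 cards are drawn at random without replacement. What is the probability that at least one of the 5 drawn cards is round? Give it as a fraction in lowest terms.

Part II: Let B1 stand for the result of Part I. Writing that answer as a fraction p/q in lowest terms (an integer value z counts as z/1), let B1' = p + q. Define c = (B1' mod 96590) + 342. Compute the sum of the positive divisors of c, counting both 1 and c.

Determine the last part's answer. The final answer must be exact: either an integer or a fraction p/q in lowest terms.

Part I: total draws C(12,5) = 792; complement C(7,5) = 21; favorable 792 - 21 = 771; P = 257/264; answer 257/264
Part II: B1 = 257/264; threaded value p + q = 521; c = 863; 863 is prime, so its only divisors are 1 and 863; sigma = 1 + 863 = 864; answer 864

864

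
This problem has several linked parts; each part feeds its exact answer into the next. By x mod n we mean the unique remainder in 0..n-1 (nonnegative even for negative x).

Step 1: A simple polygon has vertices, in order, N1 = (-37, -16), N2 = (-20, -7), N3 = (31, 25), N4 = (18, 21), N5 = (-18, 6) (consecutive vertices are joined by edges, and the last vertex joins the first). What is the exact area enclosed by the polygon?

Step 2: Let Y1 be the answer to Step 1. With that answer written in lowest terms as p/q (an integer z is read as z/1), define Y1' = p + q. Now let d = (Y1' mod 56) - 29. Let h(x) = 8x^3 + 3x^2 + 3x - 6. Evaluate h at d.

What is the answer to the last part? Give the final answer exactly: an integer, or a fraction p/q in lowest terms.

Step 1: cross terms: (-37*-7 - -20*-16)=-61, (-20*25 - 31*-7)=-283, (31*21 - 18*25)=201, (18*6 - -18*21)=486, (-18*-16 - -37*6)=510; twice the area = |853| = 853; area = 853/2; answer 853/2
Step 2: Y1 = 853/2; threaded value p + q = 855; d = -14; 8*(-14)^3 + 3*(-14)^2 + 3*(-14)^1 - 6 = (-21952) + (588) + (-42) + (-6) = -21412; answer -21412

-21412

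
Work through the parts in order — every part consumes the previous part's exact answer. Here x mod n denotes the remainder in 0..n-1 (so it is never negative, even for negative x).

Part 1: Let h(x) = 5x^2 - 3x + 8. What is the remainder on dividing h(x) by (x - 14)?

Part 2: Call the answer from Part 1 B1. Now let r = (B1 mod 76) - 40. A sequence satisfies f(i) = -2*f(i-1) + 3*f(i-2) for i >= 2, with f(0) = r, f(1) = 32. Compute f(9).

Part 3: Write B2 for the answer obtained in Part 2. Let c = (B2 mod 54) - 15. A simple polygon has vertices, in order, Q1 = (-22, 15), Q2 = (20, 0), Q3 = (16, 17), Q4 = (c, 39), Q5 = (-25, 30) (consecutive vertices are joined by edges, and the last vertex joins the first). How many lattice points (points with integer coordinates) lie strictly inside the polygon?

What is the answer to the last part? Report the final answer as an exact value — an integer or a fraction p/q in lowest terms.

1143

Part 1: remainder = value at the root: 5*(14)^2 - 3*(14)^1 + 8 = (980) + (-42) + (8) = 946; answer 946
Part 2: B1 = 946; r = -6; f(2) = -2*(32) + 3*(-6) = -82; iterating: f(2)=-82, f(3)=260, f(4)=-766, f(5)=2312, f(6)=-6922, f(7)=20780, f(8)=-62326, f(9)=186992; answer 186992
Part 3: B2 = 186992; c = 29; cross terms: (-22*0 - 20*15)=-300, (20*17 - 16*0)=340, (16*39 - 29*17)=131, (29*30 - -25*39)=1845, (-25*15 - -22*30)=285; twice the area = |2301| = 2301; area = 2301/2; boundary points = 3 + 1 + 1 + 9 + 3 = 17; strictly interior points = area - boundary/2 + 1 = 1143; answer 1143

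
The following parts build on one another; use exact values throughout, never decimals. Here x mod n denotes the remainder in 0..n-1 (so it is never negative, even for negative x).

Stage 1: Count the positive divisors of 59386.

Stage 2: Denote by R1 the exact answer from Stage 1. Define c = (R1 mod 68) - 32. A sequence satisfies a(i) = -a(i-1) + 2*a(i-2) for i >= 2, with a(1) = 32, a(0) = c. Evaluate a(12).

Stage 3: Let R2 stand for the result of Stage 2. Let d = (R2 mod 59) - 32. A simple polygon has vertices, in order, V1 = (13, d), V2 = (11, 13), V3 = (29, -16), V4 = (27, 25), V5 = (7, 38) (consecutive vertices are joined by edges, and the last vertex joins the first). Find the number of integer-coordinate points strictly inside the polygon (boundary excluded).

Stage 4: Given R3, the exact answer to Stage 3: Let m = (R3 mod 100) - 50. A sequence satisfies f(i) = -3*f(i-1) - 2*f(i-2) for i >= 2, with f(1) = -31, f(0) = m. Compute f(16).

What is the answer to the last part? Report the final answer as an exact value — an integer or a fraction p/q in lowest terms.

3538867

Stage 1: 59386 = 2 * 23 * 1291; number of divisors = (1+1) * (1+1) * (1+1) = 8; answer 8
Stage 2: R1 = 8; c = -24; a(2) = -1*(32) + 2*(-24) = -80; iterating: a(2)=-80, a(3)=144, a(4)=-304, a(5)=592, a(6)=-1200, a(7)=2384, a(8)=-4784, a(9)=9552, a(10)=-19120, a(11)=38224, a(12)=-76464; answer -76464
Stage 3: R2 = -76464; d = -32; cross terms: (13*13 - 11*-32)=521, (11*-16 - 29*13)=-553, (29*25 - 27*-16)=1157, (27*38 - 7*25)=851, (7*-32 - 13*38)=-718; twice the area = |1258| = 1258; area = 629; boundary points = 1 + 1 + 1 + 1 + 2 = 6; strictly interior points = area - boundary/2 + 1 = 627; answer 627
Stage 4: R3 = 627; m = -23; f(2) = -3*(-31) - 2*(-23) = 139; iterating: f(2)=139, f(3)=-355, f(4)=787, f(5)=-1651, f(6)=3379, f(7)=-6835, f(8)=13747, f(9)=-27571, f(10)=55219, f(11)=-110515, f(12)=221107, f(13)=-442291, f(14)=884659, f(15)=-1769395, f(16)=3538867; answer 3538867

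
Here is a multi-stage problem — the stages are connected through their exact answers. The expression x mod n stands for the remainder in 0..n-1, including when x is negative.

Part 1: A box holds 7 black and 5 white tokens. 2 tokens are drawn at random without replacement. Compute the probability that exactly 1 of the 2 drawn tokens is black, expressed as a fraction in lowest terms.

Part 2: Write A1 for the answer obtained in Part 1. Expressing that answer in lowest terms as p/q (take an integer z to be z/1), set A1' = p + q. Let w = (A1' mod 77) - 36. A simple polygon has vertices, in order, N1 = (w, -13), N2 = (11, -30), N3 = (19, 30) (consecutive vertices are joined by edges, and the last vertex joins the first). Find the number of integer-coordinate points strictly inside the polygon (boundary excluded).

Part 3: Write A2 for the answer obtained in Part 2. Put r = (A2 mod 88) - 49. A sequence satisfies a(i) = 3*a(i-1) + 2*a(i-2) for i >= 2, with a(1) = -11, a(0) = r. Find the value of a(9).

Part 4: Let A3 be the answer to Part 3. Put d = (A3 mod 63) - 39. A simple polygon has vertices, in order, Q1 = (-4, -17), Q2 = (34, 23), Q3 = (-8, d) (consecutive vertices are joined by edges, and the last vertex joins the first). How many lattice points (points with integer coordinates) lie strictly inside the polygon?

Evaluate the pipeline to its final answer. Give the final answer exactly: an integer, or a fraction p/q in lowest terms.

Part 1: total draws C(12,2) = 66; favorable C(7,1)*C(5,1) = 35; P = 35/66; answer 35/66
Part 2: A1 = 35/66; threaded value p + q = 101; w = -12; cross terms: (-12*-30 - 11*-13)=503, (11*30 - 19*-30)=900, (19*-13 - -12*30)=113; twice the area = |1516| = 1516; area = 758; boundary points = 1 + 4 + 1 = 6; strictly interior points = area - boundary/2 + 1 = 756; answer 756
Part 3: A2 = 756; r = 3; a(2) = 3*(-11) + 2*(3) = -27; iterating: a(2)=-27, a(3)=-103, a(4)=-363, a(5)=-1295, a(6)=-4611, a(7)=-16423, a(8)=-58491, a(9)=-208319; answer -208319
Part 4: A3 = -208319; d = -17; cross terms: (-4*23 - 34*-17)=486, (34*-17 - -8*23)=-394, (-8*-17 - -4*-17)=68; twice the area = |160| = 160; area = 80; boundary points = 2 + 2 + 4 = 8; strictly interior points = area - boundary/2 + 1 = 77; answer 77

77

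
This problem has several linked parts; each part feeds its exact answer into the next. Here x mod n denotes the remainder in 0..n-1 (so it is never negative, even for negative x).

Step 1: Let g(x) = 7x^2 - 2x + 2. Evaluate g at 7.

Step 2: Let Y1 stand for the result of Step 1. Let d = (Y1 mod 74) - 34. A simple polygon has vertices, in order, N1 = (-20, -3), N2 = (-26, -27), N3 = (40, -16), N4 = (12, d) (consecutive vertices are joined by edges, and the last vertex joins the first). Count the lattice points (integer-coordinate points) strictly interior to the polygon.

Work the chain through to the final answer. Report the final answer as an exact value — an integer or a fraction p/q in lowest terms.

1077

Step 1: 7*(7)^2 - 2*(7)^1 + 2 = (343) + (-14) + (2) = 331; answer 331
Step 2: Y1 = 331; d = 1; cross terms: (-20*-27 - -26*-3)=462, (-26*-16 - 40*-27)=1496, (40*1 - 12*-16)=232, (12*-3 - -20*1)=-16; twice the area = |2174| = 2174; area = 1087; boundary points = 6 + 11 + 1 + 4 = 22; strictly interior points = area - boundary/2 + 1 = 1077; answer 1077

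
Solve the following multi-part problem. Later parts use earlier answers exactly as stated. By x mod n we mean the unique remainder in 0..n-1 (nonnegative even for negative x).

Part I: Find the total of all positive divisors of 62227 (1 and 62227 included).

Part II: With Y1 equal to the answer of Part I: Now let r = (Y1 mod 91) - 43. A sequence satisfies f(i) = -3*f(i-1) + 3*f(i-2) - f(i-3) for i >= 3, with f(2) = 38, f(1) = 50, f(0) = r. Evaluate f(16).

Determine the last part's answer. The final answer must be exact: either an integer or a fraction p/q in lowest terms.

Part I: 62227 = 11 * 5657; sigma = (1 + 11) * (1 + 5657) = 12 * 5658 = 67896; answer 67896
Part II: Y1 = 67896; r = -33; f(3) = -3*(38) + 3*(50) - 1*(-33) = 69; iterating: f(3)=69, f(4)=-143, f(5)=598, f(6)=-2292, f(7)=8813, f(8)=-33913, f(9)=130470, f(10)=-501962, f(11)=1931209, f(12)=-7429983, f(13)=28585538, f(14)=-109977772, f(15)=423119913, f(16)=-1627878593; answer -1627878593

-1627878593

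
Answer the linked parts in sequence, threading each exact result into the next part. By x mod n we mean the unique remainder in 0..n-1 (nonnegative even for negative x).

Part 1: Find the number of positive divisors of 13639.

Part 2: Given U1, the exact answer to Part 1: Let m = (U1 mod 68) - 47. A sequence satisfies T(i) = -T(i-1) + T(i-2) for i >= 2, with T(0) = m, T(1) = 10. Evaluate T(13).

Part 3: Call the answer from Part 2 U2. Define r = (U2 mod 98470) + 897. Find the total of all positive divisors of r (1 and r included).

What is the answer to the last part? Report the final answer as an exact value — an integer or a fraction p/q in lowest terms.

Part 1: 13639 = 23 * 593; number of divisors = (1+1) * (1+1) = 4; answer 4
Part 2: U1 = 4; m = -43; T(2) = -1*(10) + 1*(-43) = -53; iterating: T(2)=-53, T(3)=63, T(4)=-116, T(5)=179, T(6)=-295, T(7)=474, T(8)=-769, T(9)=1243, T(10)=-2012, T(11)=3255, T(12)=-5267, T(13)=8522; answer 8522
Part 3: U2 = 8522; r = 9419; 9419 is prime, so its only divisors are 1 and 9419; sigma = 1 + 9419 = 9420; answer 9420

9420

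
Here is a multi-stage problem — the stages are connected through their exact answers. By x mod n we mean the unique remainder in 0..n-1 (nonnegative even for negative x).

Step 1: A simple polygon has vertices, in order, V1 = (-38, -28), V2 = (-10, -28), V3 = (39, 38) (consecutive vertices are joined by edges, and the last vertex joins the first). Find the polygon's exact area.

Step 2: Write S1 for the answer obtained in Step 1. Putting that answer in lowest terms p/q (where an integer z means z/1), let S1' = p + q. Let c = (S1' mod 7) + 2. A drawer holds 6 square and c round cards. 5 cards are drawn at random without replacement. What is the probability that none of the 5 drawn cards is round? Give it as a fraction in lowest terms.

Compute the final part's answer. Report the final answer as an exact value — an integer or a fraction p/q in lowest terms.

Step 1: cross terms: (-38*-28 - -10*-28)=784, (-10*38 - 39*-28)=712, (39*-28 - -38*38)=352; twice the area = |1848| = 1848; area = 924; answer 924
Step 2: S1 = 924; threaded value p + q = 925; c = 3; total draws C(9,5) = 126; favorable C(6,5) = 6; P = 1/21; answer 1/21

1/21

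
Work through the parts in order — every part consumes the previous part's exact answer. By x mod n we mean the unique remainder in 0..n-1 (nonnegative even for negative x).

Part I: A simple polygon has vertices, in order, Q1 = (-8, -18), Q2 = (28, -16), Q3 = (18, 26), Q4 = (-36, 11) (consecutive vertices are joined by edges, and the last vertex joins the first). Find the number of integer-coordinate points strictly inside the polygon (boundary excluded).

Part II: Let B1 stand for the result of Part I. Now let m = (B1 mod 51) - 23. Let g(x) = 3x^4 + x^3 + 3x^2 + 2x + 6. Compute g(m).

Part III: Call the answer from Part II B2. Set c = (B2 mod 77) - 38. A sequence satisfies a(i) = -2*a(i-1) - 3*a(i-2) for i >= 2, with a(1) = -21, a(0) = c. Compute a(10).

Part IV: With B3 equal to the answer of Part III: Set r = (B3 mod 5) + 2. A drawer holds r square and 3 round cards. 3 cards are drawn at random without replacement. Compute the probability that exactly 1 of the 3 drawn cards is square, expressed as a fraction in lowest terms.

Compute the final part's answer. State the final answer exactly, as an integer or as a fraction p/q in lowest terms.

3/14

Part I: cross terms: (-8*-16 - 28*-18)=632, (28*26 - 18*-16)=1016, (18*11 - -36*26)=1134, (-36*-18 - -8*11)=736; twice the area = |3518| = 3518; area = 1759; boundary points = 2 + 2 + 3 + 1 = 8; strictly interior points = area - boundary/2 + 1 = 1756; answer 1756
Part II: B1 = 1756; m = -1; 3*(-1)^4 + 1*(-1)^3 + 3*(-1)^2 + 2*(-1)^1 + 6 = (3) + (-1) + (3) + (-2) + (6) = 9; answer 9
Part III: B2 = 9; c = -29; a(2) = -2*(-21) - 3*(-29) = 129; iterating: a(2)=129, a(3)=-195, a(4)=3, a(5)=579, a(6)=-1167, a(7)=597, a(8)=2307, a(9)=-6405, a(10)=5889; answer 5889
Part IV: B3 = 5889; r = 6; total draws C(9,3) = 84; favorable C(6,1)*C(3,2) = 18; P = 3/14; answer 3/14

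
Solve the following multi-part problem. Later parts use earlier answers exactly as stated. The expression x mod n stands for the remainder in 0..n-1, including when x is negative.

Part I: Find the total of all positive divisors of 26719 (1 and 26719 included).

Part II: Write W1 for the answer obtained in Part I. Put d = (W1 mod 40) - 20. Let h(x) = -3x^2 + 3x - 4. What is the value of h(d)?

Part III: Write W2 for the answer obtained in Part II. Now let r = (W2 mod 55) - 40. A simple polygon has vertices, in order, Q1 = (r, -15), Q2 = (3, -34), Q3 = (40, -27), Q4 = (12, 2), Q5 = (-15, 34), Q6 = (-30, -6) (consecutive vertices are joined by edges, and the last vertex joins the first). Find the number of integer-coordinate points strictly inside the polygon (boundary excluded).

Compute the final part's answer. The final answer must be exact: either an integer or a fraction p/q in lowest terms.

Part I: 26719 = 7 * 11 * 347; sigma = (1 + 7) * (1 + 11) * (1 + 347) = 8 * 12 * 348 = 33408; answer 33408
Part II: W1 = 33408; d = -12; -3*(-12)^2 + 3*(-12)^1 - 4 = (-432) + (-36) + (-4) = -472; answer -472
Part III: W2 = -472; r = -17; cross terms: (-17*-34 - 3*-15)=623, (3*-27 - 40*-34)=1279, (40*2 - 12*-27)=404, (12*34 - -15*2)=438, (-15*-6 - -30*34)=1110, (-30*-15 - -17*-6)=348; twice the area = |4202| = 4202; area = 2101; boundary points = 1 + 1 + 1 + 1 + 5 + 1 = 10; strictly interior points = area - boundary/2 + 1 = 2097; answer 2097

2097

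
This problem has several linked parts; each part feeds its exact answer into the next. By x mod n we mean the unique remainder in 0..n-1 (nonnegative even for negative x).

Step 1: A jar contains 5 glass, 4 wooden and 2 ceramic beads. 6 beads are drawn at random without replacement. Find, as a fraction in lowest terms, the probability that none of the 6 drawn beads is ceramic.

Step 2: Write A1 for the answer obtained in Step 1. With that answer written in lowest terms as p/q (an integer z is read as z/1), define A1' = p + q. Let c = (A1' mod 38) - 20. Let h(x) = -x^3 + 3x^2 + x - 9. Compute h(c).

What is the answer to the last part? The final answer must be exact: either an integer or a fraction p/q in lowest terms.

474

Step 1: total draws C(11,6) = 462; favorable C(9,6) = 84; P = 2/11; answer 2/11
Step 2: A1 = 2/11; threaded value p + q = 13; c = -7; -1*(-7)^3 + 3*(-7)^2 + 1*(-7)^1 - 9 = (343) + (147) + (-7) + (-9) = 474; answer 474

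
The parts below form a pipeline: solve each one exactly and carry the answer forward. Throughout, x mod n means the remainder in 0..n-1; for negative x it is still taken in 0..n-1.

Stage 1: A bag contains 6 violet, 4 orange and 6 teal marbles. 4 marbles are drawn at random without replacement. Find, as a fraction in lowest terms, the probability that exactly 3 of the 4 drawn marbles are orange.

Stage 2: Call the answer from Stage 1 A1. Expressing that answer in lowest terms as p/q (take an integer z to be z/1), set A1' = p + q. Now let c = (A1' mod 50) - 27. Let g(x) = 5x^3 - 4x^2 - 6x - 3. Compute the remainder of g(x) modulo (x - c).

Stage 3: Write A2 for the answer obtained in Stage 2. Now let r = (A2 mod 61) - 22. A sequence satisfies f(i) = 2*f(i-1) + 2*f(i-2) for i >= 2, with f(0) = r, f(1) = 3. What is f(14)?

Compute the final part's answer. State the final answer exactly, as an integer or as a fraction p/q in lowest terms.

1936128

Stage 1: total draws C(16,4) = 1820; favorable C(4,3)*C(12,1) = 48; P = 12/455; answer 12/455
Stage 2: A1 = 12/455; threaded value p + q = 467; c = -10; remainder = value at the root: 5*(-10)^3 - 4*(-10)^2 - 6*(-10)^1 - 3 = (-5000) + (-400) + (60) + (-3) = -5343; answer -5343
Stage 3: A2 = -5343; r = 3; f(2) = 2*(3) + 2*(3) = 12; iterating: f(2)=12, f(3)=30, f(4)=84, f(5)=228, f(6)=624, f(7)=1704, f(8)=4656, f(9)=12720, f(10)=34752, f(11)=94944, f(12)=259392, f(13)=708672, f(14)=1936128; answer 1936128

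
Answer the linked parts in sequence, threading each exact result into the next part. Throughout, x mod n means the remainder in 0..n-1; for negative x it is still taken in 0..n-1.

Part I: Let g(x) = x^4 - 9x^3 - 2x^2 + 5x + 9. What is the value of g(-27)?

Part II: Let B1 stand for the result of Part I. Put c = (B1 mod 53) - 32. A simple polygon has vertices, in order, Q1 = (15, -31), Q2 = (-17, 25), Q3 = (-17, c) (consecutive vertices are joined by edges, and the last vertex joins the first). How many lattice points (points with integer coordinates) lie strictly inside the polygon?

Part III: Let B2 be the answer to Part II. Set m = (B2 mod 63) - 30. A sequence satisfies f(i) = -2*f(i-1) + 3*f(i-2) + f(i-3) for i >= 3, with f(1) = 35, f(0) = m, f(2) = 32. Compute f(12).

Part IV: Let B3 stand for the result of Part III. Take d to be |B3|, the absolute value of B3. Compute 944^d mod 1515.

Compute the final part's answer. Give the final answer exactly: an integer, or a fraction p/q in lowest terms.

Part I: 1*(-27)^4 - 9*(-27)^3 - 2*(-27)^2 + 5*(-27)^1 + 9 = (531441) + (177147) + (-1458) + (-135) + (9) = 707004; answer 707004
Part II: B1 = 707004; c = 5; cross terms: (15*25 - -17*-31)=-152, (-17*5 - -17*25)=340, (-17*-31 - 15*5)=452; twice the area = |640| = 640; area = 320; boundary points = 8 + 20 + 4 = 32; strictly interior points = area - boundary/2 + 1 = 305; answer 305
Part III: B2 = 305; m = 23; f(3) = -2*(32) + 3*(35) + 1*(23) = 64; iterating: f(3)=64, f(4)=3, f(5)=218, f(6)=-363, f(7)=1383, f(8)=-3637, f(9)=11060, f(10)=-31648, f(11)=92839, f(12)=-269562; answer -269562
Part IV: B3 = -269562; d = 269562; squarings mod 1515: 944^1=944, 944^2=316, 944^4=1381, 944^8=1291, 944^16=181, 944^32=946, 944^64=1066, 944^128=106, 944^256=631, 944^512=1231, 944^1024=361, 944^2048=31, 944^4096=961, 944^8192=886, 944^16384=226, 944^32768=1081, 944^65536=496, 944^131072=586, 944^262144=1006; 944^269562 = 944^2 * 944^8 * 944^16 * 944^32 * 944^64 * 944^128 * 944^1024 * 944^2048 * 944^4096 * 944^262144 = 991 (mod 1515); answer 991

991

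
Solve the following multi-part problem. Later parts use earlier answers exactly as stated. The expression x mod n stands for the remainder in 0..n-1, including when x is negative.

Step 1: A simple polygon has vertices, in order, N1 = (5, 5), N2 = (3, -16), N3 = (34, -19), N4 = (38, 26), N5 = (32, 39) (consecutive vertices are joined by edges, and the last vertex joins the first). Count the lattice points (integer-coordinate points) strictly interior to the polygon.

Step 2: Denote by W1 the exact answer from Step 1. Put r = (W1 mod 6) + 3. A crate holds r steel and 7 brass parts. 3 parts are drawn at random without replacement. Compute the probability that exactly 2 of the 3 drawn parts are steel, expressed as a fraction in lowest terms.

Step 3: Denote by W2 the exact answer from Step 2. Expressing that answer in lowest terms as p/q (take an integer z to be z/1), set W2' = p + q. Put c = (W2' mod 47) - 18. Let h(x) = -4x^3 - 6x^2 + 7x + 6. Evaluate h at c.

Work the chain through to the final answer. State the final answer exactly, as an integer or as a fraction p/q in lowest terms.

Step 1: cross terms: (5*-16 - 3*5)=-95, (3*-19 - 34*-16)=487, (34*26 - 38*-19)=1606, (38*39 - 32*26)=650, (32*5 - 5*39)=-35; twice the area = |2613| = 2613; area = 2613/2; boundary points = 1 + 1 + 1 + 1 + 1 = 5; strictly interior points = area - boundary/2 + 1 = 1305; answer 1305
Step 2: W1 = 1305; r = 6; total draws C(13,3) = 286; favorable C(6,2)*C(7,1) = 105; P = 105/286; answer 105/286
Step 3: W2 = 105/286; threaded value p + q = 391; c = -3; -4*(-3)^3 - 6*(-3)^2 + 7*(-3)^1 + 6 = (108) + (-54) + (-21) + (6) = 39; answer 39

39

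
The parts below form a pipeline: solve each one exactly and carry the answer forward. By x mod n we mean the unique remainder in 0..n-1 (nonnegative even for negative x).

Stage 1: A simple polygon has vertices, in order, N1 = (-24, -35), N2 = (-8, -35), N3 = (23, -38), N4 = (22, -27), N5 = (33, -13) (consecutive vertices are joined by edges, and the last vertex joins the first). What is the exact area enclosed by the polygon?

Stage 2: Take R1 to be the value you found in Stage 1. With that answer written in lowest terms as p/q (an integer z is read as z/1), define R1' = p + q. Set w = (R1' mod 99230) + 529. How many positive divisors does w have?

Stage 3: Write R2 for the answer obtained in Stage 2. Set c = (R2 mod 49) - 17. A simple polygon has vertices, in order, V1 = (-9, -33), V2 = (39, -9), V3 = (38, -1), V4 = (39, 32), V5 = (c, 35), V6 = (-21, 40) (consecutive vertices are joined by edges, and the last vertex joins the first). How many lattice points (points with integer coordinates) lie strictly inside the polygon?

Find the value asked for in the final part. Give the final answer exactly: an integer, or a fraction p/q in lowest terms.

2974

Stage 1: cross terms: (-24*-35 - -8*-35)=560, (-8*-38 - 23*-35)=1109, (23*-27 - 22*-38)=215, (22*-13 - 33*-27)=605, (33*-35 - -24*-13)=-1467; twice the area = |1022| = 1022; area = 511; answer 511
Stage 2: R1 = 511; threaded value p + q = 512; w = 1041; 1041 = 3 * 347; number of divisors = (1+1) * (1+1) = 4; answer 4
Stage 3: R2 = 4; c = -13; cross terms: (-9*-9 - 39*-33)=1368, (39*-1 - 38*-9)=303, (38*32 - 39*-1)=1255, (39*35 - -13*32)=1781, (-13*40 - -21*35)=215, (-21*-33 - -9*40)=1053; twice the area = |5975| = 5975; area = 5975/2; boundary points = 24 + 1 + 1 + 1 + 1 + 1 = 29; strictly interior points = area - boundary/2 + 1 = 2974; answer 2974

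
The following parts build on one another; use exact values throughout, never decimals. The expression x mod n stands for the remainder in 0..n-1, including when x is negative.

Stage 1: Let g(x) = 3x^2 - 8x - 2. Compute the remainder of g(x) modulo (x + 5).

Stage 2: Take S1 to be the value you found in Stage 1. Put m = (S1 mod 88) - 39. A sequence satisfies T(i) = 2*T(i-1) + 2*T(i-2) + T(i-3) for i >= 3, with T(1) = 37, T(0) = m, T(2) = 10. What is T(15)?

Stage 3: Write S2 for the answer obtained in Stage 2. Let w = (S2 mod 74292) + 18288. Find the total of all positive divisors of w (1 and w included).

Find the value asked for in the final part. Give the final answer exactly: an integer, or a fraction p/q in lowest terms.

Stage 1: remainder = value at the root: 3*(-5)^2 - 8*(-5)^1 - 2 = (75) + (40) + (-2) = 113; answer 113
Stage 2: S1 = 113; m = -14; T(3) = 2*(10) + 2*(37) + 1*(-14) = 80; iterating: T(3)=80, T(4)=217, T(5)=604, T(6)=1722, T(7)=4869, T(8)=13786, T(9)=39032, T(10)=110505, T(11)=312860, T(12)=885762, T(13)=2507749, T(14)=7099882, T(15)=20101024; answer 20101024
Stage 3: S2 = 20101024; w = 60472; 60472 = 2^3 * 7559; sigma = (1 + 2 + 4 + 8) * (1 + 7559) = 15 * 7560 = 113400; answer 113400

113400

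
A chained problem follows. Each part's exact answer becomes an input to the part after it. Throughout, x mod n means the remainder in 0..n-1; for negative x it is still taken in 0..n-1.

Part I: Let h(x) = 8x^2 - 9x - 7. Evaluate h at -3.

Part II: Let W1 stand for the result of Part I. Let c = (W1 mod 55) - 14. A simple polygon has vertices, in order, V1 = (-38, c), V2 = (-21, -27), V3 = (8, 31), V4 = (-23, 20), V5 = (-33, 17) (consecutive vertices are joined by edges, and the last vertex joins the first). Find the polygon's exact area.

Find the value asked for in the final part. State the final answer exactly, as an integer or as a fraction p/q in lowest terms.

2103/2

Part I: 8*(-3)^2 - 9*(-3)^1 - 7 = (72) + (27) + (-7) = 92; answer 92
Part II: W1 = 92; c = 23; cross terms: (-38*-27 - -21*23)=1509, (-21*31 - 8*-27)=-435, (8*20 - -23*31)=873, (-23*17 - -33*20)=269, (-33*23 - -38*17)=-113; twice the area = |2103| = 2103; area = 2103/2; answer 2103/2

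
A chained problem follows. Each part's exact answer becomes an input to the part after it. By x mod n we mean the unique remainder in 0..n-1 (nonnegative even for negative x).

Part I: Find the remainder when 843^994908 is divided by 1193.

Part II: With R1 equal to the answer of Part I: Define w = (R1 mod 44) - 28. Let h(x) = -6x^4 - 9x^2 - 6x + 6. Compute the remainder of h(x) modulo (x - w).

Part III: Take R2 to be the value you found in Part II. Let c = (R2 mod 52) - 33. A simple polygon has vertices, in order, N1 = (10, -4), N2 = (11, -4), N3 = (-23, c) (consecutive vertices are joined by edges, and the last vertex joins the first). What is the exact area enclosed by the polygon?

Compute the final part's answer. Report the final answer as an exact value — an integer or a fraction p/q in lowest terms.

Part I: squarings mod 1193: 843^1=843, 843^2=814, 843^4=481, 843^8=1112, 843^16=596, 843^32=895, 843^64=522, 843^128=480, 843^256=151, 843^512=134, 843^1024=61, 843^2048=142, 843^4096=1076, 843^8192=566, 843^16384=632, 843^32768=962, 843^65536=869, 843^131072=1185, 843^262144=64, 843^524288=517; 843^994908 = 843^4 * 843^8 * 843^16 * 843^64 * 843^512 * 843^1024 * 843^2048 * 843^8192 * 843^65536 * 843^131072 * 843^262144 * 843^524288 = 1105 (mod 1193); answer 1105
Part II: R1 = 1105; w = -23; remainder = value at the root: -6*(-23)^4 - 9*(-23)^2 - 6*(-23)^1 + 6 = (-1679046) + (-4761) + (138) + (6) = -1683663; answer -1683663
Part III: R2 = -1683663; c = 12; cross terms: (10*-4 - 11*-4)=4, (11*12 - -23*-4)=40, (-23*-4 - 10*12)=-28; twice the area = |16| = 16; area = 8; answer 8

8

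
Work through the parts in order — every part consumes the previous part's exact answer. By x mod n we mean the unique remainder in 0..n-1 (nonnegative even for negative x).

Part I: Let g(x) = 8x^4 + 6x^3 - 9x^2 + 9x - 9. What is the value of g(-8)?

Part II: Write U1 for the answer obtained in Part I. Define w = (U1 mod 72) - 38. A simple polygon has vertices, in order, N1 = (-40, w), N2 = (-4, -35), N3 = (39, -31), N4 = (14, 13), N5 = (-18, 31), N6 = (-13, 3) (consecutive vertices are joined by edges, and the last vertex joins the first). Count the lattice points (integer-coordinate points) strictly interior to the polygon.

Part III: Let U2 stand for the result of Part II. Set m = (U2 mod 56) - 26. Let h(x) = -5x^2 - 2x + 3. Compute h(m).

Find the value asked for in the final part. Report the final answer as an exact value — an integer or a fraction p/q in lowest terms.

-36

Part I: 8*(-8)^4 + 6*(-8)^3 - 9*(-8)^2 + 9*(-8)^1 - 9 = (32768) + (-3072) + (-576) + (-72) + (-9) = 29039; answer 29039
Part II: U1 = 29039; w = -15; cross terms: (-40*-35 - -4*-15)=1340, (-4*-31 - 39*-35)=1489, (39*13 - 14*-31)=941, (14*31 - -18*13)=668, (-18*3 - -13*31)=349, (-13*-15 - -40*3)=315; twice the area = |5102| = 5102; area = 2551; boundary points = 4 + 1 + 1 + 2 + 1 + 9 = 18; strictly interior points = area - boundary/2 + 1 = 2543; answer 2543
Part III: U2 = 2543; m = -3; -5*(-3)^2 - 2*(-3)^1 + 3 = (-45) + (6) + (3) = -36; answer -36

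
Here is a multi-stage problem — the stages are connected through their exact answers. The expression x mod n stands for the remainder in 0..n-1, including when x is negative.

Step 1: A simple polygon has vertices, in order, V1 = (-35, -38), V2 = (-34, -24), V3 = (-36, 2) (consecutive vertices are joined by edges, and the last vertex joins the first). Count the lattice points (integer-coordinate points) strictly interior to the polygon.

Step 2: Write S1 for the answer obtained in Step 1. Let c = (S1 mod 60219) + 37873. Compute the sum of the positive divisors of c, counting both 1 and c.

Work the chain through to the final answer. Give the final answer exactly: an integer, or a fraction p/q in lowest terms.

54756

Step 1: cross terms: (-35*-24 - -34*-38)=-452, (-34*2 - -36*-24)=-932, (-36*-38 - -35*2)=1438; twice the area = |54| = 54; area = 27; boundary points = 1 + 2 + 1 = 4; strictly interior points = area - boundary/2 + 1 = 26; answer 26
Step 2: S1 = 26; c = 37899; 37899 = 3^2 * 4211; sigma = (1 + 3 + 9) * (1 + 4211) = 13 * 4212 = 54756; answer 54756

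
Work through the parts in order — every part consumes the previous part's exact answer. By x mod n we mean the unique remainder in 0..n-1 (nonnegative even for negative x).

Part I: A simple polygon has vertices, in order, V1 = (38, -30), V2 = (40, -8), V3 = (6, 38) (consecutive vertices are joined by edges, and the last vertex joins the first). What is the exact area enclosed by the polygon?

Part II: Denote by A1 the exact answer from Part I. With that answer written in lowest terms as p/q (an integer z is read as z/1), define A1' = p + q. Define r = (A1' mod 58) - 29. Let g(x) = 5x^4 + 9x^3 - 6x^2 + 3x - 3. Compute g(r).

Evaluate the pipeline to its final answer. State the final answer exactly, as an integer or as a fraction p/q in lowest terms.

166163

Part I: cross terms: (38*-8 - 40*-30)=896, (40*38 - 6*-8)=1568, (6*-30 - 38*38)=-1624; twice the area = |840| = 840; area = 420; answer 420
Part II: A1 = 420; threaded value p + q = 421; r = -14; 5*(-14)^4 + 9*(-14)^3 - 6*(-14)^2 + 3*(-14)^1 - 3 = (192080) + (-24696) + (-1176) + (-42) + (-3) = 166163; answer 166163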